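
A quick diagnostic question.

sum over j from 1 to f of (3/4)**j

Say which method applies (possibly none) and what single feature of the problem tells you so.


Diagnosis: the geometric series formula — each summand is the previous one scaled by 3/4; that constant multiplier is itself the geometric structure.


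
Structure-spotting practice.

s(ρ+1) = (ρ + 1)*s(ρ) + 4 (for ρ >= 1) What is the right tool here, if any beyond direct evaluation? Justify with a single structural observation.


Diagnosis: a summation factor — normalize by the running product of ρ + 1: the left side becomes a difference, and differences sum.


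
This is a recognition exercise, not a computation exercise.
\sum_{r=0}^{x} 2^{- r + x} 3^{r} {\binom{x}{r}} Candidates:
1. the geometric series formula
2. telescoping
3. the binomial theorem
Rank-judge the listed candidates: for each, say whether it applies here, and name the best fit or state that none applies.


Diagnosis: the binomial theorem — the summand is term r of a binomial expansion in 3 and 2; the whole sum is a single power.
- the geometric series formula — the term-to-term ratio drifts with the index — the one thing the geometric formula cannot absorb.
- telescoping — writing out consecutive terms as given produces no pairwise cancellation.
- the binomial theorem — applies; the problem has the shape this method handles.


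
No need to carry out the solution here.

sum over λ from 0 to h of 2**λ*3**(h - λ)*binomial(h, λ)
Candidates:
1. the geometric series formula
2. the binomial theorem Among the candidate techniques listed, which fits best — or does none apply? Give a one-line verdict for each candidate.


Verdict: the binomial theorem — terms weighting binomial(h, λ) against matched powers of 2 and 3 reassemble into (2 + 3)^h by the binomial theorem.
- the geometric series formula: the term-to-term ratio drifts with the index — the one thing the geometric formula cannot absorb.
- the binomial theorem — yes — fits the structure here.


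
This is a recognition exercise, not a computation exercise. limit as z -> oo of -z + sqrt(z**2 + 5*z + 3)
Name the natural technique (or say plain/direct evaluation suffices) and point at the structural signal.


Best approach: conjugate multiplication — neither sqrt(z**2 + 5*z + 3) nor z converges alone, so rewrite their difference as a conjugate-rationalized quotient first.


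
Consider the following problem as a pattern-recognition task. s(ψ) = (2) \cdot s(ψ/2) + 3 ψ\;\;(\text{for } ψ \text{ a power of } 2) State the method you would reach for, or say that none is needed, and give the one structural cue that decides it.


Best approach: the master substitution — the argument contracts 2-fold per step: reindex ψ exponentially and solve the linear recurrence in the new index.


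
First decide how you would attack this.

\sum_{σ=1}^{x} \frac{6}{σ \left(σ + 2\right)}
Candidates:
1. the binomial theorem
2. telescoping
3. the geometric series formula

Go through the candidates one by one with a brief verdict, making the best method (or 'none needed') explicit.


Diagnosis: telescoping — the summand \frac{6}{σ \left(σ + 2\right)} decomposes into fractions whose poles differ by an integer shift — the series collapses.
- the binomial theorem: the terms lack the binomial-coefficient-weighted complementary-power pattern of an expansion.
- telescoping: applies; the problem has the shape this method handles.
- the geometric series formula: there is no constant term-to-term ratio.


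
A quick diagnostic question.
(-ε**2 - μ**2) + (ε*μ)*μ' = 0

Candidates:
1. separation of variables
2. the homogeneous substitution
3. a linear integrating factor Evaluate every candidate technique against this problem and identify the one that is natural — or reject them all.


Technique: the homogeneous substitution — the slope's numerator and denominator share total degree; set v = μ/ε and the equation drops to separable form. Rearranged, this also fits the Bernoulli template directly; the homogeneous substitution reads the structure without the rearrangement.
- separation of variables — the two dependences are entangled, not a clean product of one-variable pieces.
- the homogeneous substitution: applicable, and directly so.
- a linear integrating factor: the unknown enters nonlinearly (through a power, a denominator, or a transcendental function), which the linear integrating-factor recipe cannot absorb as-is — any repair would come from a preliminary substitution, not the factor.


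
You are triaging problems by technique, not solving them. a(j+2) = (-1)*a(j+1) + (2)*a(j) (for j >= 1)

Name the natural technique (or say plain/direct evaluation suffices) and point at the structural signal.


Verdict: the characteristic-root method — the recurrence is linear and homogeneous with constant coefficients, so the ansatz r^j turns it into a polynomial equation for r.


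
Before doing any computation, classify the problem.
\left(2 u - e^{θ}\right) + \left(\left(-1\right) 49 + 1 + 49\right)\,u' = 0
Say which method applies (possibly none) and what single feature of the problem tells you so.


Technique: a linear integrating factor — first power of u, nonzero forcing: the integrating-factor recipe applies verbatim with p = 2.


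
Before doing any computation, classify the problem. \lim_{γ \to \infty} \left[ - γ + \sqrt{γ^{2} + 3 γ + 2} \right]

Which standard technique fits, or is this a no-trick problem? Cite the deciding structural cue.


Method: conjugate multiplication — infinity minus infinity with a radical in play — multiply by the conjugate so the divergences of \sqrt{γ^{2} + 3 γ + 2} and γ annihilate.


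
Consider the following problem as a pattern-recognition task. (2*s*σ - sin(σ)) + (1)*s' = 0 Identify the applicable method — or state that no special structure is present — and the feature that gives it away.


Technique: a linear integrating factor — the unknown enters only to the first power against a nonzero forcing term — the integrating-factor template applies directly.


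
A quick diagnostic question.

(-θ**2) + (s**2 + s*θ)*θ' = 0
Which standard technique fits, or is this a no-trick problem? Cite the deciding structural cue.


Technique: the homogeneous substitution — the slope is degree-zero homogeneous: the ratio substitution v = θ/s collapses it. Suitably rearranged — at times with the variables' roles exchanged — this doubles as a Bernoulli equation; the homogeneous reading needs no such setup.


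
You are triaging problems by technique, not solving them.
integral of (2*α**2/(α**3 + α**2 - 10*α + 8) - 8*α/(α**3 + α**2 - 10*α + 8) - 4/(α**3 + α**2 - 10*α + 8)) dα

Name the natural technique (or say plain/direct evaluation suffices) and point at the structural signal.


Verdict: partial fractions — the bottom, α**3 + α**2 - 10*α + 8, comes apart into simple factors, and a proper rational function over split factors decomposes.


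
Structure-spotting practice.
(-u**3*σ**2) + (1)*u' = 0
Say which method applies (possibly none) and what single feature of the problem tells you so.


Method: separation of variables — solved for the derivative, the right side factors as σ**2 times u**3 — all σ-dependence separates from all u-dependence.


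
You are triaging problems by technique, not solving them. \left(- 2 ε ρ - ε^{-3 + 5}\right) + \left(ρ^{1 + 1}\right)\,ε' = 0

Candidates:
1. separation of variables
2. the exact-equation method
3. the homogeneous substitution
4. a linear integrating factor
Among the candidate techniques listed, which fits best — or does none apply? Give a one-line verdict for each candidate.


Best approach: the homogeneous substitution — the slope is degree-zero homogeneous: the ratio substitution v = ε/ρ collapses it. Rearranged, this also fits the Bernoulli template directly; the homogeneous substitution reads the structure without the rearrangement.
- separation of variables — no algebra isolates the independent variable on one side and the unknown on the other.
- the exact-equation method — the mixed partial derivatives differ, so the left side is not a total differential.
- the homogeneous substitution: applicable, and directly so.
- a linear integrating factor — a nonlinear term in the unknown puts this outside the integrating-factor template.


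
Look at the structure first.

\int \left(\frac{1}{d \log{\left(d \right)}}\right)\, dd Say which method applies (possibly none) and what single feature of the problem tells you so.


Method: u-substitution — collected, the integrand has one factor that is, up to a constant, the derivative of an inner expression the rest depends on — substitute for that inner expression.


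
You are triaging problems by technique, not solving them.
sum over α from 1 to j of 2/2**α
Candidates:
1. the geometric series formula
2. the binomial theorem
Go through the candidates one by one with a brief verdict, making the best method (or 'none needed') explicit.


Method: the geometric series formula — consecutive terms stand in a fixed index-free ratio — the geometric sum formula closes it.
- the geometric series formula — yes, a natural case for it.
- the binomial theorem — the summand does not match any term pattern of an expanded binomial power.


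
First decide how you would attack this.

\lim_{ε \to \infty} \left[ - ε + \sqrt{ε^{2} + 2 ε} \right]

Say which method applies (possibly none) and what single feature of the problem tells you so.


Diagnosis: conjugate multiplication — an infinity-minus-infinity difference with a surviving radical — multiply by the conjugate to cancel the divergence.


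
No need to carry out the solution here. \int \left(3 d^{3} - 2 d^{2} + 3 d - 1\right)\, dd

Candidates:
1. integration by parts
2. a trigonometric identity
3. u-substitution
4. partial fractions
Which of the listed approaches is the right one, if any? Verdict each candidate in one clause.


Method: no special technique — the integrand is a sum of constant multiples of powers of d — integrate term by term.
- integration by parts: parts would only shuffle a directly integrable integrand.
- a trigonometric identity: with no trigonometric functions present, identity rewriting has no target.
- u-substitution — any workable substitution here is cosmetic — the integrand is already in directly integrable form.
- partial fractions: there is no rational-function structure to decompose.


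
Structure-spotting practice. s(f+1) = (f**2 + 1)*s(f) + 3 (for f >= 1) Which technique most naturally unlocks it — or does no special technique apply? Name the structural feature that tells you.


Diagnosis: a summation factor — it is first-order linear but the coefficient f**2 + 1 depends on the index, so multiply through by a summation factor to telescope it.


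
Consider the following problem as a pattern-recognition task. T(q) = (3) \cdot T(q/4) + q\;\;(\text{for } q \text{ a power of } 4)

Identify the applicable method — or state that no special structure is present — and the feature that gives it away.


Method: the master substitution — the argument contracts 4-fold per step: reindex q exponentially and solve the linear recurrence in the new index.


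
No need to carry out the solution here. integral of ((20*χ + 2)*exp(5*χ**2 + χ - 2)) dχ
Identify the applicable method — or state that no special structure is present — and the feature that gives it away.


Technique: u-substitution — gathered as a product, the integrand carries the factor 20*χ + 2 — up to a constant, the derivative of the inner expression 5*χ**2 + χ - 2 — so u = 5*χ**2 + χ - 2 collapses the integral.


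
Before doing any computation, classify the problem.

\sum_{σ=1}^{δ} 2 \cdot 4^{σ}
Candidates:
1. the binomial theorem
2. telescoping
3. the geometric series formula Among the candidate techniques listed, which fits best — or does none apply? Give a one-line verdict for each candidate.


Technique: the geometric series formula — each term is 4 times the previous one, so the geometric-series formula applies directly.
- the binomial theorem — the terms lack the binomial-coefficient-weighted complementary-power pattern of an expansion.
- telescoping — the summand is not presented as a shifted difference — a telescoping rewrite may exist, but the displayed structure does not offer one.
- the geometric series formula: a fit — the right tool for this form.


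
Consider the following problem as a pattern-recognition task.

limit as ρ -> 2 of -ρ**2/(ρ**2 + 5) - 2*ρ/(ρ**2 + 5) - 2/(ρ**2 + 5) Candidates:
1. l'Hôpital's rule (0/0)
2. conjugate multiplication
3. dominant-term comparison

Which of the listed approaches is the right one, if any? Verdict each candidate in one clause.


Method: no special technique — nothing blocks direct substitution at 2: plug in and finish.
- l'Hôpital's rule (0/0): evaluation at the point is determinate, so the rule has nothing to repair.
- conjugate multiplication: there are no radicals in tension whose conjugate would simplify matters.
- dominant-term comparison: leading-power comparison does not apply to this form.


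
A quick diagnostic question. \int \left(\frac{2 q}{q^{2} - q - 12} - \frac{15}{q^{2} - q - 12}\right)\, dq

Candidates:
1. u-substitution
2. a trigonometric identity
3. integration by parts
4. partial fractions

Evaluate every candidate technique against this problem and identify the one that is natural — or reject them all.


Diagnosis: partial fractions — the integrand is a proper rational function and its denominator q^{2} - q - 12 factors into distinct pieces, so it splits into simple fractions.
- u-substitution — no subexpression of the integrand serves as a whole-integral substitution inner — individual terms may offer their own, but none carries its derivative as a factor of the full integrand; a working change of variable would have to be constructed from outside the expression.
- a trigonometric identity: with no trigonometric functions present, identity rewriting has no target.
- integration by parts — no split into a nonconstant polynomial times one of the standard kernels — exp, sine, or cosine of a linear argument, or a logarithm — applies here.
- partial fractions — yes, a natural case for it.


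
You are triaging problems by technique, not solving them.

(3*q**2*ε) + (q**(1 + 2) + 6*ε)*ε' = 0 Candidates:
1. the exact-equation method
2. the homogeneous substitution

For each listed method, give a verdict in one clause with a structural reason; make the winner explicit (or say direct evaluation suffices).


Best approach: the exact-equation method — equality of cross partials is the green light — assemble the potential function term by term.
- the exact-equation method: yes — fits the structure here.
- the homogeneous substitution: rescaling both variables together changes the slope, so no ratio substitution collapses it.


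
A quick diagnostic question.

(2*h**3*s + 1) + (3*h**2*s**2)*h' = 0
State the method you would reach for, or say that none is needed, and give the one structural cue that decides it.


Method: the exact-equation method — 2*h**3*s + 1 and 3*h**2*s**2 pass the exactness check on the nose, so no integrating factor in s or h is needed at all.


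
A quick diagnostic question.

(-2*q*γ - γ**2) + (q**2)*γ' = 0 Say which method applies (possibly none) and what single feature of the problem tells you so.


Verdict: the homogeneous substitution — solved for the derivative, the right side is unchanged under scaling q and γ together — it depends only on the ratio γ/q, so substitute a single ratio variable. A Bernoulli substitution is a fair alternative on this equation directly; the homogeneous reading takes it as given.


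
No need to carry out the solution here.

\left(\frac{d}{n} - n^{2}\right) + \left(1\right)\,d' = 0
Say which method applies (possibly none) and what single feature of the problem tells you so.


Technique: a linear integrating factor — the unknown enters only to the first power against a nonzero forcing term — the integrating-factor template applies directly.


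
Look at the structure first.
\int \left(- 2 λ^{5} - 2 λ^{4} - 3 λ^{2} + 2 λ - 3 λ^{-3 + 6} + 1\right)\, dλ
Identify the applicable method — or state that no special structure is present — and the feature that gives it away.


Best approach: no special technique — nothing composite, nothing rational, nothing trigonometric — each constant-multiple power of λ integrates by the power rule alone.


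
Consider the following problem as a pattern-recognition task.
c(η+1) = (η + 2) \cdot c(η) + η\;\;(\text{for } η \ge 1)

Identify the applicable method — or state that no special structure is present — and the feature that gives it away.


Technique: a summation factor — one-term recursion with variable weight η + 2 is solved by product normalization, not by root-finding.


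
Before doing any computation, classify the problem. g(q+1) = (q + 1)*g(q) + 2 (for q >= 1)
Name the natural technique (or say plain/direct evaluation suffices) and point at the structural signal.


Technique: a summation factor — first-order linear but the coefficient q + 1 moves with the index — divide by the cumulative product and telescope.


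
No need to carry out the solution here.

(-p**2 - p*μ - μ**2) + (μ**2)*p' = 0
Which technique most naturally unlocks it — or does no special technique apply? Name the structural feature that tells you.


Technique: the homogeneous substitution — scaling μ and p together leaves the slope fixed — it depends only on p/μ, so substitute the ratio.


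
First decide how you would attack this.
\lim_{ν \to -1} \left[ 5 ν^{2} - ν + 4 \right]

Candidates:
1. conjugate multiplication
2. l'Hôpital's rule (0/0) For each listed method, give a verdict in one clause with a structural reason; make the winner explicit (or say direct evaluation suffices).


Diagnosis: no special technique — no vanishing denominator and no indeterminate clash at the point — evaluation is immediate.
- conjugate multiplication — no difference of divergent radicals appears, so rationalizing has nothing to cancel.
- l'Hôpital's rule (0/0): substituting the point gives a finite value outright — there is no indeterminate clash to repair.


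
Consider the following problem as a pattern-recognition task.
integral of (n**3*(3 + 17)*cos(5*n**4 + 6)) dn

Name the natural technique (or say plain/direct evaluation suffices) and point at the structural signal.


Technique: u-substitution — collected, the integrand has one factor that is, up to a constant, the derivative of an inner expression the rest depends on — substitute for that inner expression.


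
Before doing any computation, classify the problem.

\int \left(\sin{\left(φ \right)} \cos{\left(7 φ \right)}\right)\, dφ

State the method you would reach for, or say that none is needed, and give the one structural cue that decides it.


Method: a trigonometric identity — two sinusoids at different rates multiply in \sin{\left(φ \right)} \cos{\left(7 φ \right)}; the product-to-sum identity uncouples them.


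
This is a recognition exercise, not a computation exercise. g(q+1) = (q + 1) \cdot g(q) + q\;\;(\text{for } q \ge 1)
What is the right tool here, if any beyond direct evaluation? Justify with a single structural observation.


Verdict: a summation factor — it is first-order linear but the coefficient q + 1 depends on the index, so multiply through by a summation factor to telescope it.


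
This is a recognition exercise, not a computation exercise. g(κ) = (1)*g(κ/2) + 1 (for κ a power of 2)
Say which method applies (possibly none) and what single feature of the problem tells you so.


Verdict: the master substitution — the recursive call is at index κ/2 rather than a shift, a divide-and-conquer shape — substituting κ = 2^m linearizes it.


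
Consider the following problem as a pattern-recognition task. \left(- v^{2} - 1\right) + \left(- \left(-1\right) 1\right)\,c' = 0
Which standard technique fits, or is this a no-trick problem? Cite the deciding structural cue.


Technique: no special technique — the slope is a pure function of v; integrate both sides and be done.


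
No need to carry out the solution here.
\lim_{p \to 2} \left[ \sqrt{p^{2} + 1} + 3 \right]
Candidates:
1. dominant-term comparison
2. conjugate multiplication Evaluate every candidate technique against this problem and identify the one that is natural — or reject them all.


Technique: no special technique — the expression is continuous at 2 — substitute and evaluate; no indeterminate form appears.
- dominant-term comparison: leading-power comparison does not apply to this form.
- conjugate multiplication — the conjugate move applies to radical differences, which this is not.


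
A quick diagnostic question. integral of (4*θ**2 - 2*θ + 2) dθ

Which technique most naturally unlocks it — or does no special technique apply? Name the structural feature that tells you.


Verdict: no special technique — the integrand is a sum of constant multiples of powers of θ — integrate term by term.


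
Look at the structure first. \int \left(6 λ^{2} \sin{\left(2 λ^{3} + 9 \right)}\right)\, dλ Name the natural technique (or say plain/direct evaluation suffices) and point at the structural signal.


Technique: u-substitution — read it as f(2 λ^{3} + 9) times a constant multiple of d(2 λ^{3} + 9): one substitution, u = 2 λ^{3} + 9, finishes it.


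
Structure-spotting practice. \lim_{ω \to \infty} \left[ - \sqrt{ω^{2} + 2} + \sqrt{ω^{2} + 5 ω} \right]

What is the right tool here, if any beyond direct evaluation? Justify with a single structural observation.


Technique: conjugate multiplication — infinity minus infinity with a radical in play — multiply by the conjugate so the divergences of \sqrt{ω^{2} + 5 ω} and \sqrt{ω^{2} + 2} annihilate.


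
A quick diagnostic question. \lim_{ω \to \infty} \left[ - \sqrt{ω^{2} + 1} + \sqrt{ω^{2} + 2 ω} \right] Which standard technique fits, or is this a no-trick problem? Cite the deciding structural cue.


Verdict: conjugate multiplication — an infinity-minus-infinity difference with a surviving radical — multiply by the conjugate to cancel the divergence.


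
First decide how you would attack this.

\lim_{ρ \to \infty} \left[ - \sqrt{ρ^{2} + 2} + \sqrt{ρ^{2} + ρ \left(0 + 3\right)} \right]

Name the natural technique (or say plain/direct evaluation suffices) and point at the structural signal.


Technique: conjugate multiplication — divergence minus divergence hides a finite answer — expose it by pairing \sqrt{ρ^{2} + ρ \left(0 + 3\right)} - \sqrt{ρ^{2} + 2} with its conjugate.


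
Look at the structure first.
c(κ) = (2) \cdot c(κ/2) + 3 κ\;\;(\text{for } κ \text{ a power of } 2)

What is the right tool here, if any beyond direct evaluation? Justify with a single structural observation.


Best approach: the master substitution — the argument contracts 2-fold per step: reindex κ exponentially and solve the linear recurrence in the new index.


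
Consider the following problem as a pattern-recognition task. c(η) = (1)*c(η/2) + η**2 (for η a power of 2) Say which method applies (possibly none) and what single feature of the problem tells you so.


Diagnosis: the master substitution — a divide-and-conquer shape: argument η/2, so change variables with η = 2^m and solve the linear version.


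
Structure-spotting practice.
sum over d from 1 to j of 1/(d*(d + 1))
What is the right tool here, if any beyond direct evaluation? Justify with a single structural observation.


Verdict: telescoping — the summand 1/(d*(d + 1)) decomposes into fractions whose poles differ by an integer shift — the series collapses.


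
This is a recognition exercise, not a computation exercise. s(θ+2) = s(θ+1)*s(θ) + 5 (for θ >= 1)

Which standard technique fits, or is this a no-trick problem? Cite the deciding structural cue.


Diagnosis: no special technique — the unknown sequence enters the update nonlinearly, so no linear method fits the recurrence as written — direct iteration remains.


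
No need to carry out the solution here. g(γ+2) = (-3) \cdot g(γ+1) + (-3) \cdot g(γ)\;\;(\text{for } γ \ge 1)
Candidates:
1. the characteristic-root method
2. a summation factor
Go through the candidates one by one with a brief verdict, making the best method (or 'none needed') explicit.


Verdict: the characteristic-root method — shift-invariance with fixed coefficients calls for exponential trials; the characteristic polynomial finds every r^γ.
- the characteristic-root method: yes, a natural case for it.
- a summation factor: a summation factor telescopes one-step recursions; this one carries higher-order memory.


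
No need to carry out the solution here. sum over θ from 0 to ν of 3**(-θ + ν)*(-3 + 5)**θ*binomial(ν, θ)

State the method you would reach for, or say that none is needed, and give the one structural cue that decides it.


Method: the binomial theorem — binomial(ν, θ) weighting matched powers of (-3 + 5) and 3 is the expanded form of ((-3 + 5) + 3)^ν — fold it back up.


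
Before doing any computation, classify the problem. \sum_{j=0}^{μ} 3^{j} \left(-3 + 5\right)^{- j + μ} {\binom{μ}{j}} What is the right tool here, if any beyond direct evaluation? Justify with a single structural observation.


Verdict: the binomial theorem — the summand is term j of a binomial expansion in 3 and (-3 + 5); the whole sum is a single power.


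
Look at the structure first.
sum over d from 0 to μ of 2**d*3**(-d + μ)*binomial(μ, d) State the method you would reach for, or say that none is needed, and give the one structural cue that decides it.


Best approach: the binomial theorem — the binomial coefficients weight matched powers of 2 and 3, which is exactly the expansion of a binomial power.


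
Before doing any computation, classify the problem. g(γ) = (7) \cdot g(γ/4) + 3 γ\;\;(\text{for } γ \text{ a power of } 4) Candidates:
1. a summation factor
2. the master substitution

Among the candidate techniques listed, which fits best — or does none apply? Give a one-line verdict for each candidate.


Technique: the master substitution — the argument shrinks by the factor 4, so measure the index on a logarithmic scale and the recursion becomes a shift.
- a summation factor: a divided-index call is outside the fixed-shift first-order family a summation factor normalizes.
- the master substitution — applies; the problem has the shape this method handles.


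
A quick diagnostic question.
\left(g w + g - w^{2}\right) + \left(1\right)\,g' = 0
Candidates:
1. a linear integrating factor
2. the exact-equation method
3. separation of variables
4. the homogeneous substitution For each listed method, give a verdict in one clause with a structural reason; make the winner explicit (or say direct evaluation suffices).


Technique: a linear integrating factor — linear in the unknown with genuine forcing: multiply through by the exponential of the integrated coefficient and the left side closes into one derivative.
- a linear integrating factor: applies; the problem has the shape this method handles.
- the exact-equation method — the mixed partial derivatives differ, so the left side is not a total differential.
- separation of variables — no algebra isolates the independent variable on one side and the unknown on the other.
- the homogeneous substitution: the slope changes under joint rescaling, failing the degree-zero test.


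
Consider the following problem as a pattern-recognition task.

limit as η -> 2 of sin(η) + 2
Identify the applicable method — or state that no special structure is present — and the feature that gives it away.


Method: no special technique — no vanishing denominator and no indeterminate clash at the point — evaluation is immediate.


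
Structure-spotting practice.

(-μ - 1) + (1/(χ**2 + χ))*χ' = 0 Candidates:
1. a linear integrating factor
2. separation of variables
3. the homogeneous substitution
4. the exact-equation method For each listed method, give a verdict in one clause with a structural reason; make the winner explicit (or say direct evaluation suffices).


Verdict: separation of variables — separating collects all χ-dependence with the derivative and leaves all μ-dependence opposite: variables separate. This doubles as a Bernoulli equation in the unknown as written; dividing and integrating works on it directly.
- a linear integrating factor — a nonlinear term in the unknown puts this outside the integrating-factor template.
- separation of variables — yes — fits the structure here.
- the homogeneous substitution — the slope does not depend on the ratio of the variables alone.
- the exact-equation method: the cross-partial test holds only vacuously — each coefficient lives in its own variable, so the exactness machinery reads no structure the split form does not already show.


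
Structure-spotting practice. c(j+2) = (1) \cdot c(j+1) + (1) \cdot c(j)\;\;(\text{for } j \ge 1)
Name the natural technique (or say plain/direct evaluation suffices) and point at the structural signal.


Technique: the characteristic-root method — every coefficient is a fixed number and the forcing is zero — substitute r^j and read off the root equation.


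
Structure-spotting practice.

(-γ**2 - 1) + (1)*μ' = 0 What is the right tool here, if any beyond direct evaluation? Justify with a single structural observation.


Method: no special technique — the slope is a pure function of γ; integrate both sides and be done.


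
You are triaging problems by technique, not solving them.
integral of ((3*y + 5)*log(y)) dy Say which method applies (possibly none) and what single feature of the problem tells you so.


Technique: integration by parts — choose u = log(y): one derivative turns the logarithm algebraic, and the remaining factor 3*y + 5 integrates term by term under the power rule.


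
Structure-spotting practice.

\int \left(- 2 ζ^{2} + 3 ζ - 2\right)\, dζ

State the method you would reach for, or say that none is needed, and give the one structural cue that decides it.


Verdict: no special technique — the integrand is a sum of constant multiples of powers of ζ — integrate term by term.


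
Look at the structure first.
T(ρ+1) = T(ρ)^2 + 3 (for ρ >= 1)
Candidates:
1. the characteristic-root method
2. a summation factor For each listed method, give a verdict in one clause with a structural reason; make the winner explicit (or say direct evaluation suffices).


Method: no special technique — the recurrence is nonlinear in the sequence terms; no linear-recurrence method fits it as written — one iterates or studies it directly.
- the characteristic-root method — the recursion is nonlinear in the sequence values, so no linear-modes ansatz applies.
- a summation factor: no summation factor applies — the rule is not linear in the sequence values.


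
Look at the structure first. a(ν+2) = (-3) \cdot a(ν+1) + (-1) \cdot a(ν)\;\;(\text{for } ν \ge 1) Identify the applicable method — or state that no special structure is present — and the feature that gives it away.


Diagnosis: the characteristic-root method — this is the constant-coefficient homogeneous case — the whole solution in ν reduces to a polynomial's roots.


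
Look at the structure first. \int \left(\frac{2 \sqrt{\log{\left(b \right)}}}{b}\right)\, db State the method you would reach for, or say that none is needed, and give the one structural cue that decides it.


Technique: u-substitution — collected, the integrand has one factor that is, up to a constant, the derivative of an inner expression the rest depends on — substitute for that inner expression.


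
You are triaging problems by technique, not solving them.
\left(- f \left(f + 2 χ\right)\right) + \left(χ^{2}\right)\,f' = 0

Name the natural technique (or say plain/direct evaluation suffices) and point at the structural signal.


Method: the homogeneous substitution — scaling χ and f together leaves the slope fixed — it depends only on f/χ, so substitute the ratio. A Bernoulli rewrite works here as the equation stands — the homogeneous substitution is the more immediate reading.


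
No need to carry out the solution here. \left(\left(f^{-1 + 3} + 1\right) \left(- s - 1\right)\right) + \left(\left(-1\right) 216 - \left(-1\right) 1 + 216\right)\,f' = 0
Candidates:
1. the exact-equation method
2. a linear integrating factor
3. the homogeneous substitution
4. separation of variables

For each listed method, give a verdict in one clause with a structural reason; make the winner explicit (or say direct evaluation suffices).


Method: separation of variables — all dependence on the two variables factors apart, the defining separable shape.
- the exact-equation method — the mixed-partials test fails on this split — it is not an exact differential as presented.
- a linear integrating factor: a nonlinear term in the unknown puts this outside the integrating-factor template.
- the homogeneous substitution — the slope is not a function of the ratio of the variables alone.
- separation of variables — applicable, and directly so.


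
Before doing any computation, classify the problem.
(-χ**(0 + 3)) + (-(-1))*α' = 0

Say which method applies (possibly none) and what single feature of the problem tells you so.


Diagnosis: no special technique — with α absent the equation is not coupled at all: direct integration in χ.


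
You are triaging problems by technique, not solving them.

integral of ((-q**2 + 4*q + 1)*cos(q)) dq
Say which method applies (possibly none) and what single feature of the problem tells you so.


Diagnosis: integration by parts — a polynomial -q**2 + 4*q + 1 against the kernel cos(q) is the signature bounded-ladder case for integration by parts.


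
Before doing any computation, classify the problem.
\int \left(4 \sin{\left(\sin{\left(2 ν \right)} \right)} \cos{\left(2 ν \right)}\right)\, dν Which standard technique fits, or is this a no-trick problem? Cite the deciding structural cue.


Verdict: u-substitution — structure check: outer function, inner expression \sin{\left(2 ν \right)}, inner derivative as a factor — the classic u = \sin{\left(2 ν \right)} pattern.


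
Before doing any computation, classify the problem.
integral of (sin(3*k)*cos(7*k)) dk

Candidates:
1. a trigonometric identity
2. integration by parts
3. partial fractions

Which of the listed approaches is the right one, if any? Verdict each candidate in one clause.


Best approach: a trigonometric identity — two different frequencies multiply in sin(3*k)*cos(7*k); the product-to-sum formula separates them.
- a trigonometric identity — applicable, and directly so.
- integration by parts — not the fit here: there is no polynomial factor to ladder down — parts can still close the trigonometric product by recursion, though the identity rewrite is the direct route.
- partial fractions — there is no rational-function structure to decompose.


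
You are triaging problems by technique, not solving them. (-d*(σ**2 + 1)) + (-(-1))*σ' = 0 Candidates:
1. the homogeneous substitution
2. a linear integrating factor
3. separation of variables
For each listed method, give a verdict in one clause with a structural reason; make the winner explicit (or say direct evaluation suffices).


Method: separation of variables — the slope splits multiplicatively: d carrying all d-dependence times σ**2 + 1 carrying all σ-dependence — separate and integrate.
- the homogeneous substitution: rescaling both variables together changes the slope, so no ratio substitution collapses it.
- a linear integrating factor — the unknown enters nonlinearly (through a power, a denominator, or a transcendental function), which the linear integrating-factor recipe cannot absorb as-is — any repair would come from a preliminary substitution, not the factor.
- separation of variables: yes — fits the structure here.


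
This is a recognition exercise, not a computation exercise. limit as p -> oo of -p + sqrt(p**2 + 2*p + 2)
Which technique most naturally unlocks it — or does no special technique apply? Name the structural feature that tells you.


Method: conjugate multiplication — turning the difference into a conjugate-rationalized ratio makes the limit readable.


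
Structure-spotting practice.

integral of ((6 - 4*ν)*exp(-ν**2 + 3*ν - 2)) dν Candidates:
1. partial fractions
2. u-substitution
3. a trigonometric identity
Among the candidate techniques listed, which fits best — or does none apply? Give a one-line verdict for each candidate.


Diagnosis: u-substitution — viewed as a product, the integrand is a composition evaluated at -ν**2 + 3*ν - 2 times (a constant multiple of) that inner expression's derivative, so u = -ν**2 + 3*ν - 2 makes it elementary.
- partial fractions: the expression is not a ratio of polynomials that decomposes further.
- u-substitution: yes, a natural case for it.
- a trigonometric identity — there is no trigonometric structure at all — the integrand carries no sine or cosine to rewrite.


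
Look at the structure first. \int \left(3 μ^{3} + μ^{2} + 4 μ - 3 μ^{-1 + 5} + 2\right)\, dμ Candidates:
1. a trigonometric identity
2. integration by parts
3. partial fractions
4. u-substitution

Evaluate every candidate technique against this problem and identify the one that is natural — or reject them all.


Method: no special technique — scan for structure and find none: constant multiples of powers of μ, integrate directly.
- a trigonometric identity: with no trigonometric functions present, identity rewriting has no target.
- integration by parts — splitting off a factor buys nothing — the integrand integrates directly without parts.
- partial fractions: there is no rational-function structure to decompose.
- u-substitution: any workable substitution here is cosmetic — the integrand is already in directly integrable form.


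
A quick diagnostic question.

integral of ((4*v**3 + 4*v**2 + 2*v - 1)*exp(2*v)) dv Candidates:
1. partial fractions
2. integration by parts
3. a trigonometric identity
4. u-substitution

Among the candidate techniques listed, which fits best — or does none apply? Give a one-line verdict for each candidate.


Best approach: integration by parts — differentiate 4*v**3 + 4*v**2 + 2*v - 1, integrate exp(2*v): each pass lowers the polynomial degree, so parts terminates.
- partial fractions — the expression is not a ratio of polynomials that decomposes further.
- integration by parts — a fit — the right tool for this form.
- a trigonometric identity: with no trigonometric functions present, identity rewriting has no target.
- u-substitution: no subexpression of the integrand pairs with its own derivative as a factor — individual terms may offer their own substitutions, but any change of variable covering the whole integral would have to be constructed from outside the expression.


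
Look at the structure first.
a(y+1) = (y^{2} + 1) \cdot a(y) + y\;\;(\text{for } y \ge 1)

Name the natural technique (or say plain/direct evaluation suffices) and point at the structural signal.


Best approach: a summation factor — normalize by the running product of y^{2} + 1: the left side becomes a difference, and differences sum.


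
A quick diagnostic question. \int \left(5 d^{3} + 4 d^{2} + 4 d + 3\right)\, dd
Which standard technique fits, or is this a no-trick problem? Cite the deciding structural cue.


Best approach: no special technique — every term is a constant multiple of a power of d; term-wise power-rule integration needs no preliminary transformation.
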